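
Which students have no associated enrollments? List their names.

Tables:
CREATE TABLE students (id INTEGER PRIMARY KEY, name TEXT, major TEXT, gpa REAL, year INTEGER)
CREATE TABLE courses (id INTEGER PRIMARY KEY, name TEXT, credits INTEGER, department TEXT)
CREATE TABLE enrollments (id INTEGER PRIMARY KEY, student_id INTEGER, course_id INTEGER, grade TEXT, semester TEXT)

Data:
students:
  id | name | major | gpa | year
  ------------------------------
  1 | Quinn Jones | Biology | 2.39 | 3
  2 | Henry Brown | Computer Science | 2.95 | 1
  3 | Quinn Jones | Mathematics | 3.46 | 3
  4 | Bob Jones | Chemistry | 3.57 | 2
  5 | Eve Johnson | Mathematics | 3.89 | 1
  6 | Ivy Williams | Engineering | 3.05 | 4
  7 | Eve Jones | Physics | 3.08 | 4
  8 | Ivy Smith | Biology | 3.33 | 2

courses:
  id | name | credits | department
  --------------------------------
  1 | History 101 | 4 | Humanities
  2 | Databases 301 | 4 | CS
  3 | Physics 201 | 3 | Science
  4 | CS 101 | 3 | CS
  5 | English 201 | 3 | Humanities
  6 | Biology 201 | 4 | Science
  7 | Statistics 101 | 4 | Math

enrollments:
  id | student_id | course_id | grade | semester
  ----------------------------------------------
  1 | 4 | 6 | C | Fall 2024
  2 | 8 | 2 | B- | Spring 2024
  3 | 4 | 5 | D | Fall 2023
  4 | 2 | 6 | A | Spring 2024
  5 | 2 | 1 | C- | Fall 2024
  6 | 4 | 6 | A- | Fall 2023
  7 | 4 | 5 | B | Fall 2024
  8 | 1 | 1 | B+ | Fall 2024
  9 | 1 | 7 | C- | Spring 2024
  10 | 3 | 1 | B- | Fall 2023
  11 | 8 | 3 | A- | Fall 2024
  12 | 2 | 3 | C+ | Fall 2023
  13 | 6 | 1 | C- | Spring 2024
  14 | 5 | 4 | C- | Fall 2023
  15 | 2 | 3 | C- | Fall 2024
SELECT p.name FROM students p LEFT JOIN enrollments c ON c.student_id = p.id WHERE c.id IS NULL

Execution result:
Eve Jones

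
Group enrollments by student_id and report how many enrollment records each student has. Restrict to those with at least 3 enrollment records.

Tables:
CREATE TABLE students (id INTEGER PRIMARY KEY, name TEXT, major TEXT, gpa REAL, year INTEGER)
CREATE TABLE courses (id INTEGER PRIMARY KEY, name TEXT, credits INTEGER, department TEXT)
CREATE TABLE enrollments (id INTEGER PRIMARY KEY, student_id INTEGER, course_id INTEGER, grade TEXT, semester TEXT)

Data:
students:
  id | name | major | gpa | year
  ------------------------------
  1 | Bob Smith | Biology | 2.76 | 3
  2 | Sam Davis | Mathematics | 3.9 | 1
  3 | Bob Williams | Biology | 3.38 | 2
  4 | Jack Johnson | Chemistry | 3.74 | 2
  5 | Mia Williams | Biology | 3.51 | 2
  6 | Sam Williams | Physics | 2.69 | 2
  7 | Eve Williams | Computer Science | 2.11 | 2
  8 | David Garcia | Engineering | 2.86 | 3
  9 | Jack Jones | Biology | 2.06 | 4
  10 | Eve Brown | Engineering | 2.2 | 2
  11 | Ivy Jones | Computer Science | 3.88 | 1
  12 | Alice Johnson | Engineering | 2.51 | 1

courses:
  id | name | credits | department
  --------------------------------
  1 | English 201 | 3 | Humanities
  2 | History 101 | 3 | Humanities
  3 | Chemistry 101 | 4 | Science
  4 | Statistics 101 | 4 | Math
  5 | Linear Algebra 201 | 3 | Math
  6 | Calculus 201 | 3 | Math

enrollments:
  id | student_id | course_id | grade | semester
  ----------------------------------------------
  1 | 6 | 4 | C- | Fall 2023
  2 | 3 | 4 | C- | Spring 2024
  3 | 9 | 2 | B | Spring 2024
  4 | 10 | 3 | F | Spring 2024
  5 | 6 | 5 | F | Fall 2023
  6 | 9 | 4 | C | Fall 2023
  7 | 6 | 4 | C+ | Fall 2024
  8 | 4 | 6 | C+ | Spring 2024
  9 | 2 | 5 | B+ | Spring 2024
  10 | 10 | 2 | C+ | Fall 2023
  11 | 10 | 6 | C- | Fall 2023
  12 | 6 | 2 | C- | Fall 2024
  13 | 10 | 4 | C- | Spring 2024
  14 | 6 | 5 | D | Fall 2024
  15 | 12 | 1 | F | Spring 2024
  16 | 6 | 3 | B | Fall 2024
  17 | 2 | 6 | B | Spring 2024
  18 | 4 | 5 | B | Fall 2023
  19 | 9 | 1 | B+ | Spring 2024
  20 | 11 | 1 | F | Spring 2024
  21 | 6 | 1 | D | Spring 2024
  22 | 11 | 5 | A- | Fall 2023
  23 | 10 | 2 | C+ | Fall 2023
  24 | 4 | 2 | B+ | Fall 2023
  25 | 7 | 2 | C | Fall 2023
SELECT student_id, COUNT(*) AS enrollment_count FROM enrollments GROUP BY student_id HAVING COUNT(*) >= 3

Execution result:
student_id | enrollment_count
4 | 3
6 | 7
9 | 3
10 | 5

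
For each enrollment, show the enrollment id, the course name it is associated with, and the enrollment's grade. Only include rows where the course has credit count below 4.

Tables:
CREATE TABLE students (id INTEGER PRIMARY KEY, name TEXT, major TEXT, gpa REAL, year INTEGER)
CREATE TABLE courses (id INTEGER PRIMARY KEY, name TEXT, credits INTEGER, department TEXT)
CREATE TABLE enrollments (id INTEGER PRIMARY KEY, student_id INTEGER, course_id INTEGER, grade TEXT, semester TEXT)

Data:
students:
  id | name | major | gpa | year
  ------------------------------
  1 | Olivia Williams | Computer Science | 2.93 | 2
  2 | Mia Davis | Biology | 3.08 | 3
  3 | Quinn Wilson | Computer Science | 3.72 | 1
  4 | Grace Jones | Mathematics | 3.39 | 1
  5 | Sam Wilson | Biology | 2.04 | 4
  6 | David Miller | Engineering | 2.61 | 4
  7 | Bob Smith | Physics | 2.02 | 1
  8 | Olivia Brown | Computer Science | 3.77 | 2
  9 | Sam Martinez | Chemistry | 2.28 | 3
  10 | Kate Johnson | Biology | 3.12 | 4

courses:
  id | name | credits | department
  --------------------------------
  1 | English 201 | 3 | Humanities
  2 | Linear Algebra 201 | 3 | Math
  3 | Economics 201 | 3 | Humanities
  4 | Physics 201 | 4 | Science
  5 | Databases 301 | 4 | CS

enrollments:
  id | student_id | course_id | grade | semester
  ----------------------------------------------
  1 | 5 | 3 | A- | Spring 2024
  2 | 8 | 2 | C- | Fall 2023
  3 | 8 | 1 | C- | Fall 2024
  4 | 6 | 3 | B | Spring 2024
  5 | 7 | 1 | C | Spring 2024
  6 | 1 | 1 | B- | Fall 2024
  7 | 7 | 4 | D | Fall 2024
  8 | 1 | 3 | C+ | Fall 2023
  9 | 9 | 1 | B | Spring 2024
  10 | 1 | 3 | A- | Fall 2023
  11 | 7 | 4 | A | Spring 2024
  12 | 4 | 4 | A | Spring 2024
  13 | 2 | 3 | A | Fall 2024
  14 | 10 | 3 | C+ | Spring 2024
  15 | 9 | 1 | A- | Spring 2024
SELECT c.id, p.name AS course, c.grade FROM enrollments c JOIN courses p ON c.course_id = p.id WHERE p.credits < 4

Execution result:
id | course | grade
1 | Economics 201 | A-
2 | Linear Algebra 201 | C-
3 | English 201 | C-
4 | Economics 201 | B
5 | English 201 | C
6 | English 201 | B-
8 | Economics 201 | C+
9 | English 201 | B
10 | Economics 201 | A-
13 | Economics 201 | A
14 | Economics 201 | C+
15 | English 201 | A-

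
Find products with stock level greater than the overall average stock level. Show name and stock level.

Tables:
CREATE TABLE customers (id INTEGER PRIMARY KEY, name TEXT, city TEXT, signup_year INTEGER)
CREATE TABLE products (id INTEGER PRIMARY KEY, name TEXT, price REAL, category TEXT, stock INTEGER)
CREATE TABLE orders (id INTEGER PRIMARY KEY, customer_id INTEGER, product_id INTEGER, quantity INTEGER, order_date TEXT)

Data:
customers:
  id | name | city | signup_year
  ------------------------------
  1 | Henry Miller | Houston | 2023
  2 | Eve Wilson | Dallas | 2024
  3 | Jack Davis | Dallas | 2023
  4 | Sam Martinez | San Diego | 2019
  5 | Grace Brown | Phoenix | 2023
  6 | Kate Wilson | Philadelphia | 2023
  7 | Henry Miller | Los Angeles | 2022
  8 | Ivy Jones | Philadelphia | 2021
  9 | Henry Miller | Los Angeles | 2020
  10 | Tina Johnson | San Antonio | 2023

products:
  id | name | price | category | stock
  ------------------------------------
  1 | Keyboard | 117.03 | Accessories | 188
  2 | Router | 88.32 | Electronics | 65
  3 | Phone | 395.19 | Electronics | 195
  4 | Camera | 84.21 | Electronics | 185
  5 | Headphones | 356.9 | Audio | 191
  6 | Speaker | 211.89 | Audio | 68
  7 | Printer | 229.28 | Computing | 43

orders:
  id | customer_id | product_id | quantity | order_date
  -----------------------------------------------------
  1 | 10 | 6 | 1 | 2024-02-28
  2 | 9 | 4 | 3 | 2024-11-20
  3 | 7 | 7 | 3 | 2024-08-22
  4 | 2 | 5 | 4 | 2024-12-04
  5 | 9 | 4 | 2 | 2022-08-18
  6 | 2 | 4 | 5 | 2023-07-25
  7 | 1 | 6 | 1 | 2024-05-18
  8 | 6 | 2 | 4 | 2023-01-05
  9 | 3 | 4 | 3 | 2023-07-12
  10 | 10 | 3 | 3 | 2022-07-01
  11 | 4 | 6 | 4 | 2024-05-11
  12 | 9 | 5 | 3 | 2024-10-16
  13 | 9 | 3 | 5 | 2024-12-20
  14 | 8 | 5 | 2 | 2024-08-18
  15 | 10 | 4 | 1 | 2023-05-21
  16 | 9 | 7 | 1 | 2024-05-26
SELECT name, stock FROM products WHERE stock > (SELECT AVG(stock) FROM products)

Execution result:
name | stock
Keyboard | 188
Phone | 195
Camera | 185
Headphones | 191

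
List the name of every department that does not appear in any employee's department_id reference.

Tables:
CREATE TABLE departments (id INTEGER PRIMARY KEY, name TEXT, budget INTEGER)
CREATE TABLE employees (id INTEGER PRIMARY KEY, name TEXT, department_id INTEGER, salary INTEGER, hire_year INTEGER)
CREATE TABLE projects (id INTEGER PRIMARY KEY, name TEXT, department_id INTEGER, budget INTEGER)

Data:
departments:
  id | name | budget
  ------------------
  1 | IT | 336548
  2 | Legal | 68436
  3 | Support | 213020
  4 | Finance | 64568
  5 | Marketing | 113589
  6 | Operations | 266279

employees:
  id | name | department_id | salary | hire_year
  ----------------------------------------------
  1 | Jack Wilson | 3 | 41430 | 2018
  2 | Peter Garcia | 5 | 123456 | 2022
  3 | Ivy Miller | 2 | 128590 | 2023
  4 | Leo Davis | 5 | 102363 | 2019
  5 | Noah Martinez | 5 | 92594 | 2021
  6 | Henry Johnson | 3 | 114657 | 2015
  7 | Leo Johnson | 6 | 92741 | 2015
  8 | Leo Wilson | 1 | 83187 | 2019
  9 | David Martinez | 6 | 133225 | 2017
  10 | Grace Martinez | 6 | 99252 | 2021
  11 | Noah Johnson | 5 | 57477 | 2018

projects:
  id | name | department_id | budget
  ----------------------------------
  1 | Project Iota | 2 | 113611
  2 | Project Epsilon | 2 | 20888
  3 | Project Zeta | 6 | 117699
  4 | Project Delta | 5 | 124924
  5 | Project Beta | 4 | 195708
SELECT p.name FROM departments p LEFT JOIN employees c ON c.department_id = p.id WHERE c.id IS NULL

Execution result:
Finance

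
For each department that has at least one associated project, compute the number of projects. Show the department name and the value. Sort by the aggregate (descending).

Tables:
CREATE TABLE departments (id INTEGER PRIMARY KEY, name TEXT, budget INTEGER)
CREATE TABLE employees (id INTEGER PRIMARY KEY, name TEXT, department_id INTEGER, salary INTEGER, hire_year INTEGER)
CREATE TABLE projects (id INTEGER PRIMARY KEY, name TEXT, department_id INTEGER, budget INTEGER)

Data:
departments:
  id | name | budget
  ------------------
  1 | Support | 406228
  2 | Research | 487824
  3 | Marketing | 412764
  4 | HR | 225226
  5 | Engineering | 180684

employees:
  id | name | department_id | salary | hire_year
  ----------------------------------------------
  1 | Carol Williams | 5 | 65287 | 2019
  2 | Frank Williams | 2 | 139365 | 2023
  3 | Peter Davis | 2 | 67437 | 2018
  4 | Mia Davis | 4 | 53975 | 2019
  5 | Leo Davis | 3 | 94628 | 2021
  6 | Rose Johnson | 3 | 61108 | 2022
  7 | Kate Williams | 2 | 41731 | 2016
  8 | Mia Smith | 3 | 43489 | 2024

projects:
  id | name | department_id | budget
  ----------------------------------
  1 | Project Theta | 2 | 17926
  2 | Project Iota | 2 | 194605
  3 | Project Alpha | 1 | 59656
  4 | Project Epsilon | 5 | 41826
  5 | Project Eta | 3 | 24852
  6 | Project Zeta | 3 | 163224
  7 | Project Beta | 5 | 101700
SELECT p.name, COUNT(*) AS n FROM projects c JOIN departments p ON c.department_id = p.id GROUP BY p.id, p.name ORDER BY n DESC

Execution result:
name | n
Research | 2
Marketing | 2
Engineering | 2
Support | 1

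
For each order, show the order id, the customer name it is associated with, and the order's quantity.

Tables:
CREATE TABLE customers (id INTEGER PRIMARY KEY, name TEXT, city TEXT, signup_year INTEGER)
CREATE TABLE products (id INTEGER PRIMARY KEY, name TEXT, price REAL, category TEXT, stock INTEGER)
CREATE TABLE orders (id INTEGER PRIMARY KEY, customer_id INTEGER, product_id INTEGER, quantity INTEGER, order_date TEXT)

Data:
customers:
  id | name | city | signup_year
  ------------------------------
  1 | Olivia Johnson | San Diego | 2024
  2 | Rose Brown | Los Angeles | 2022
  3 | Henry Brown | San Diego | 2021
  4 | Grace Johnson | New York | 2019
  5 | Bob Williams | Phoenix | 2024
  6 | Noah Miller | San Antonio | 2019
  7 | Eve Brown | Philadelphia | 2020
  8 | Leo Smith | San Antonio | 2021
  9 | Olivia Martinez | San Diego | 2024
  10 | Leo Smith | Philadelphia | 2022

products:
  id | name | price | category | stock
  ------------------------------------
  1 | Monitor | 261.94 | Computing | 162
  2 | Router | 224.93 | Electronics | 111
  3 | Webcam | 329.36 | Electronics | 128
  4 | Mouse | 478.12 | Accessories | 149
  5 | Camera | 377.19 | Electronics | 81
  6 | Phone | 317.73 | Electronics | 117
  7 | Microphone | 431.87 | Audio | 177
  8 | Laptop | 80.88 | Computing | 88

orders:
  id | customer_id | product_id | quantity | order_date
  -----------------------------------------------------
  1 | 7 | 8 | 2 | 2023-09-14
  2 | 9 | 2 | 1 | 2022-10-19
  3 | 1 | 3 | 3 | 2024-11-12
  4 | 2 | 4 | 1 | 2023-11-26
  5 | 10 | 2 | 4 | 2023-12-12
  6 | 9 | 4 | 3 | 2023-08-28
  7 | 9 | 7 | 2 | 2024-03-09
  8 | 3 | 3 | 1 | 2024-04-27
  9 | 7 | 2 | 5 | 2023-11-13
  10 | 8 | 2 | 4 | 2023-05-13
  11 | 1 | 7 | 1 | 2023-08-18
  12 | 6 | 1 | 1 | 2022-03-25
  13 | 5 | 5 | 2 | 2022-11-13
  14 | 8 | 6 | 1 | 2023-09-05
SELECT c.id, p.name AS customer, c.quantity FROM orders c JOIN customers p ON c.customer_id = p.id

Execution result:
id | customer | quantity
1 | Eve Brown | 2
2 | Olivia Martinez | 1
3 | Olivia Johnson | 3
4 | Rose Brown | 1
5 | Leo Smith | 4
6 | Olivia Martinez | 3
7 | Olivia Martinez | 2
8 | Henry Brown | 1
9 | Eve Brown | 5
10 | Leo Smith | 4
11 | Olivia Johnson | 1
12 | Noah Miller | 1
13 | Bob Williams | 2
14 | Leo Smith | 1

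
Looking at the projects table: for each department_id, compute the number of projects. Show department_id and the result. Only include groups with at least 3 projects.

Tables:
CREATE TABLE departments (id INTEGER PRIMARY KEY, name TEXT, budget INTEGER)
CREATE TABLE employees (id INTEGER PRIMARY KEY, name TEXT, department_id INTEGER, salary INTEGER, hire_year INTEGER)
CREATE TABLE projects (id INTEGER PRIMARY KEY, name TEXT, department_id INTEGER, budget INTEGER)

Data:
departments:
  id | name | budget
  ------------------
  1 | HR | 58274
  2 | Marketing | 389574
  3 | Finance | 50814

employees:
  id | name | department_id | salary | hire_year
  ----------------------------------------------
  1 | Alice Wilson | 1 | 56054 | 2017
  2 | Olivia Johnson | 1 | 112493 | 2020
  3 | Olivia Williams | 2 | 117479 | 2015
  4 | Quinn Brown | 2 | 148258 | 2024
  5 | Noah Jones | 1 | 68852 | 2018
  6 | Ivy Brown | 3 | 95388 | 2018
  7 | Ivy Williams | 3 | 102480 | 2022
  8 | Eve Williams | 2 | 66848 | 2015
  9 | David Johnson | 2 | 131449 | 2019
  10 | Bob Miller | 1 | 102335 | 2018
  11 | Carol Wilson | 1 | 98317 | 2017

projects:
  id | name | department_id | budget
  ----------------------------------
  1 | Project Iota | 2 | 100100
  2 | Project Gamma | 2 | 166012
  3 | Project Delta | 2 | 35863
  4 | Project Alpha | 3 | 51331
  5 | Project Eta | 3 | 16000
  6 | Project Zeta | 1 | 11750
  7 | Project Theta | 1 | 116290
SELECT department_id, COUNT(*) AS n FROM projects GROUP BY department_id HAVING COUNT(*) >= 3

Execution result:
department_id | n
2 | 3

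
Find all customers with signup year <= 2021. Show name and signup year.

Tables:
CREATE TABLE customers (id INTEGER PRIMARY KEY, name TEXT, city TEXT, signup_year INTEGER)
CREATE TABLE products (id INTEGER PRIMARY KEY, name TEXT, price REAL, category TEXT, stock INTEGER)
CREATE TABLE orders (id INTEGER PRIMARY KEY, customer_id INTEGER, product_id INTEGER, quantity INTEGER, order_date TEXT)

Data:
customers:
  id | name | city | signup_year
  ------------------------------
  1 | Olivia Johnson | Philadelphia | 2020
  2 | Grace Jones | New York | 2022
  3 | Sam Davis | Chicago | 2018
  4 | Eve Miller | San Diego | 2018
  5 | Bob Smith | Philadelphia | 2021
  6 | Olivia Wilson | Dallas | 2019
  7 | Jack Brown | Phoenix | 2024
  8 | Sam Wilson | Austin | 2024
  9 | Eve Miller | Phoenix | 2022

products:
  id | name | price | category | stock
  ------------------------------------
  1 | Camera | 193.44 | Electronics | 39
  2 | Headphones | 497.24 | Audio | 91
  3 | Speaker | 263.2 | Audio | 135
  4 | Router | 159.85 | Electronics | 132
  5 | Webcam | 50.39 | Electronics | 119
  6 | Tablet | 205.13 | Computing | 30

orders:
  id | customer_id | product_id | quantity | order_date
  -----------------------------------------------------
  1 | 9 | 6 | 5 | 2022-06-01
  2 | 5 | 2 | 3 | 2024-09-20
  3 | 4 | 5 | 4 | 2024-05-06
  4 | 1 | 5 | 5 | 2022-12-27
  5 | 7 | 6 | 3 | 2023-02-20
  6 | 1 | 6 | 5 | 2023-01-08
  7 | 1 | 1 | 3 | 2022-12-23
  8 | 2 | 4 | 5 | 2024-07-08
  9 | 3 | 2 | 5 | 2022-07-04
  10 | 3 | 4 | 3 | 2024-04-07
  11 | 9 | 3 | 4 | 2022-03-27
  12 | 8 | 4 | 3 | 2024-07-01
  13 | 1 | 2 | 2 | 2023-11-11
SELECT name, signup_year FROM customers WHERE signup_year <= 2021

Execution result:
name | signup_year
Olivia Johnson | 2020
Sam Davis | 2018
Eve Miller | 2018
Bob Smith | 2021
Olivia Wilson | 2019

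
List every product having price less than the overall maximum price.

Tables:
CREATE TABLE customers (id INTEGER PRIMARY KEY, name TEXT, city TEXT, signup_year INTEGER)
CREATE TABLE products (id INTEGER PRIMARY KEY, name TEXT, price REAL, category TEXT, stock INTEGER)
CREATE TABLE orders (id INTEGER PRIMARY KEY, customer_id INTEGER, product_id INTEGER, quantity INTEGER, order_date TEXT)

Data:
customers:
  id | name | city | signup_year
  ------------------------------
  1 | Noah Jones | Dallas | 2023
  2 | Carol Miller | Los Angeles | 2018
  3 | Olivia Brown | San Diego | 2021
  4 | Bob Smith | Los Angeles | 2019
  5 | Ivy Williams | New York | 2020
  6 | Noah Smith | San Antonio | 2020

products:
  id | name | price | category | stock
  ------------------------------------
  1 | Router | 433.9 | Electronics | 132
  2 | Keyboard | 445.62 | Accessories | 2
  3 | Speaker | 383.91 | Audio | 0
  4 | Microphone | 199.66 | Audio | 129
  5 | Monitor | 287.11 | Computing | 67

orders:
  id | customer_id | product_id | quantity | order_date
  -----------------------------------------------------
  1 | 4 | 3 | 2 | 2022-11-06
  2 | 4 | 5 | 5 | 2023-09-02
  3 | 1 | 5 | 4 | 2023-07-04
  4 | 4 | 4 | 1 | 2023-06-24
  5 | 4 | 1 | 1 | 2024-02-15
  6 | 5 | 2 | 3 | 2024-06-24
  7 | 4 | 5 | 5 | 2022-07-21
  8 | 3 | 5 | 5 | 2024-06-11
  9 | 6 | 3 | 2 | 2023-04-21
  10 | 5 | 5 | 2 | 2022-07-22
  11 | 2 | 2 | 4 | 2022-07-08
SELECT name, price FROM products WHERE price < (SELECT MAX(price) FROM products)

Execution result:
name | price
Router | 433.90
Speaker | 383.91
Microphone | 199.66
Monitor | 287.11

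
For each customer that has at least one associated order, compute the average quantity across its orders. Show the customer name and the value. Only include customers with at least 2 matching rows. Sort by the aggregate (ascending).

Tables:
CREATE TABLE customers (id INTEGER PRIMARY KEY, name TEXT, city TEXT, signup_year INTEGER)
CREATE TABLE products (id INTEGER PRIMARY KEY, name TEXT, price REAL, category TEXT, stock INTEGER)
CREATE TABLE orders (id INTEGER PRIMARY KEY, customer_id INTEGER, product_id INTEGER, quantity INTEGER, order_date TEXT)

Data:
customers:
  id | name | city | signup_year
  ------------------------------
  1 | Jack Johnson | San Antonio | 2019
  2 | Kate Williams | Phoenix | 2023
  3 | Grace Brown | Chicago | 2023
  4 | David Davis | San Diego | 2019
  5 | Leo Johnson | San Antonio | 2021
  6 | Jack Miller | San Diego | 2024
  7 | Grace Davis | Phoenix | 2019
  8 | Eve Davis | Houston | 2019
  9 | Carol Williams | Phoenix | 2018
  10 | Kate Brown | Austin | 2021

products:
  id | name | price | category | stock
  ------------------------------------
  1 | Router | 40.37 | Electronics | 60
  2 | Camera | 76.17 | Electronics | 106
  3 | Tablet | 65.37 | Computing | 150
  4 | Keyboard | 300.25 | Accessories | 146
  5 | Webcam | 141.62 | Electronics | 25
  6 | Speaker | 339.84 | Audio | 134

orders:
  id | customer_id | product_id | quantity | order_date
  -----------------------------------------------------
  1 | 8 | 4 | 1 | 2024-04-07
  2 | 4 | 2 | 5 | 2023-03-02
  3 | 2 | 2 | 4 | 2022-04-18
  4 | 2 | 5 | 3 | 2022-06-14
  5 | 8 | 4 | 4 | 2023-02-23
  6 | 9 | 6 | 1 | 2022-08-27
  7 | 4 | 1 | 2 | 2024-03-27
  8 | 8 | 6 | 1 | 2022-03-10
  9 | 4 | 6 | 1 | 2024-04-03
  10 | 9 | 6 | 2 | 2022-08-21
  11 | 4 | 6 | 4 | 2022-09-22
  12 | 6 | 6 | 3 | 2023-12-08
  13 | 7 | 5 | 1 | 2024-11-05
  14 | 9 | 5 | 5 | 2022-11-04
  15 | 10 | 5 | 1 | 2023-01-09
SELECT p.name, AVG(c.quantity) AS avg_quantity FROM orders c JOIN customers p ON c.customer_id = p.id GROUP BY p.id, p.name HAVING COUNT(*) >= 2 ORDER BY avg_quantity ASC

Execution result:
name | avg_quantity
Eve Davis | 2.00
Carol Williams | 2.67
David Davis | 3.00
Kate Williams | 3.50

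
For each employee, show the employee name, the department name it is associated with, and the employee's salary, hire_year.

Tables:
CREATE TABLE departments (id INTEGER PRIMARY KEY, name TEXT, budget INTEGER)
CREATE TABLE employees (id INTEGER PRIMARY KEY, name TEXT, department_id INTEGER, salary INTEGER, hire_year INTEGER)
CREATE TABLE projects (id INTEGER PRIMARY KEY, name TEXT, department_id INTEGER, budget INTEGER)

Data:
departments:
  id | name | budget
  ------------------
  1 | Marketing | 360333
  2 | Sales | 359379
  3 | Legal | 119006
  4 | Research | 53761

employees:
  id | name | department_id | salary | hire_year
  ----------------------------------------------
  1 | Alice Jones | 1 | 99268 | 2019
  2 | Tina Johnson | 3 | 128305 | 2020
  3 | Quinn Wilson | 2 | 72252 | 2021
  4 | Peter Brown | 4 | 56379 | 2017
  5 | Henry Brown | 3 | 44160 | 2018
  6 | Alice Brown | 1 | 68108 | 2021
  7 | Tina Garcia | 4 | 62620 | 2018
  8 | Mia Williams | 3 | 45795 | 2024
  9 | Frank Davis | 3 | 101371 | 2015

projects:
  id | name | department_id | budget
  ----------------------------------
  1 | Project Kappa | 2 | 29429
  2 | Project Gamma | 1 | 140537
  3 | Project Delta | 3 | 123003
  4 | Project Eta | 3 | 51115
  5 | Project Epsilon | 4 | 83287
SELECT c.name, p.name AS department, c.salary, c.hire_year FROM employees c JOIN departments p ON c.department_id = p.id

Execution result:
name | department | salary | hire_year
Alice Jones | Marketing | 99268 | 2019
Tina Johnson | Legal | 128305 | 2020
Quinn Wilson | Sales | 72252 | 2021
Peter Brown | Research | 56379 | 2017
Henry Brown | Legal | 44160 | 2018
Alice Brown | Marketing | 68108 | 2021
Tina Garcia | Research | 62620 | 2018
Mia Williams | Legal | 45795 | 2024
Frank Davis | Legal | 101371 | 2015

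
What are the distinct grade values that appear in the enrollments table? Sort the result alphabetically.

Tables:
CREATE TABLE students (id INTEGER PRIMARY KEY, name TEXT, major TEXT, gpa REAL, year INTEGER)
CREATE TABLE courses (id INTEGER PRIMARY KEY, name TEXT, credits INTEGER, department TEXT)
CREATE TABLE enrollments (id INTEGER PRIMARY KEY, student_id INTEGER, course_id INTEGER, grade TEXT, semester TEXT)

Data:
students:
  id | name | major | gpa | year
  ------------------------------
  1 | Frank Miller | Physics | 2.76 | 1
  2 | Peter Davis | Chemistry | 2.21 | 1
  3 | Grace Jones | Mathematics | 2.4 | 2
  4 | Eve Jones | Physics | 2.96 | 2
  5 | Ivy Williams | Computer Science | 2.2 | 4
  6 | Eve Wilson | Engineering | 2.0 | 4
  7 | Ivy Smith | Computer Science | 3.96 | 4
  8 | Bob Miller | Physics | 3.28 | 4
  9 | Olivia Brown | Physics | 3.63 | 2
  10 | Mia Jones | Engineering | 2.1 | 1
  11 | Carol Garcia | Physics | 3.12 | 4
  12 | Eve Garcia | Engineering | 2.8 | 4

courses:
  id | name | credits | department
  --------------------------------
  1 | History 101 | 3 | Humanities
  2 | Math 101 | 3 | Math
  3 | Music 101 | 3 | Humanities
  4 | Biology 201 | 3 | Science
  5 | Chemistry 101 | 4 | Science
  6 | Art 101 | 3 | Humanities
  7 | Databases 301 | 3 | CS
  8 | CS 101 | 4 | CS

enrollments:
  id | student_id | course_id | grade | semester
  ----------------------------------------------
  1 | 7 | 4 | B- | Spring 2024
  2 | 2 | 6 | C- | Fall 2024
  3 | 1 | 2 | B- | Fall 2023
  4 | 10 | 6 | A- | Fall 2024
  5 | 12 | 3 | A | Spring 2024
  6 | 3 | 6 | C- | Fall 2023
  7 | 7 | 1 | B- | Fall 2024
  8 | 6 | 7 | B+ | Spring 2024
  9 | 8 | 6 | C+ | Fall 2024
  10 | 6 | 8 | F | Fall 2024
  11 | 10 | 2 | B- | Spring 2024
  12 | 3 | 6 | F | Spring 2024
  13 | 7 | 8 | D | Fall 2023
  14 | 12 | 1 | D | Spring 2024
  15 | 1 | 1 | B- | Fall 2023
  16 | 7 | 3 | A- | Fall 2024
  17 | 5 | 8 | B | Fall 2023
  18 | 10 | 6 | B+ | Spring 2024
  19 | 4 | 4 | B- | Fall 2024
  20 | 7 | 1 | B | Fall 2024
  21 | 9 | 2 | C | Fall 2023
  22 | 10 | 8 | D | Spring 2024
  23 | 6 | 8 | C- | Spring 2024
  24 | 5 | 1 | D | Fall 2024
SELECT DISTINCT grade FROM enrollments ORDER BY grade

Execution result:
grade
A
A-
B
B+
B-
C
C+
C-
D
F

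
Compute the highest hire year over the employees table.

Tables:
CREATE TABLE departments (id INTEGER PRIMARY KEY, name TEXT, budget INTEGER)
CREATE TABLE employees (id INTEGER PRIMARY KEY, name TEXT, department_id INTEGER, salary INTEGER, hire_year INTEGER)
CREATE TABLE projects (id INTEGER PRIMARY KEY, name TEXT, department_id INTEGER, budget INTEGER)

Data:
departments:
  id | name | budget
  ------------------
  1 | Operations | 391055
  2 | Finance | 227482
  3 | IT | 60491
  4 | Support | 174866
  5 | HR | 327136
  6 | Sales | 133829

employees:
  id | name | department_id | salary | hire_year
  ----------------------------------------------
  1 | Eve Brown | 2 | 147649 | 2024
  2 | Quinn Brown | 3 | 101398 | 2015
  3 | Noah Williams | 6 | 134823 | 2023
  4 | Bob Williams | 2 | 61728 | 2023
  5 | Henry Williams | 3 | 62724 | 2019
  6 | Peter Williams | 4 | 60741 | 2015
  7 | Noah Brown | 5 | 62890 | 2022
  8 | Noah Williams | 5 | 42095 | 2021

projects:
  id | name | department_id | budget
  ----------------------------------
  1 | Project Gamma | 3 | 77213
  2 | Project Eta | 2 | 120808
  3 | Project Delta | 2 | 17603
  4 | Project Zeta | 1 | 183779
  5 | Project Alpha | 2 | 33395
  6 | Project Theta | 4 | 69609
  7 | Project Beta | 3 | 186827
SELECT MAX(hire_year) FROM employees

Execution result:
2024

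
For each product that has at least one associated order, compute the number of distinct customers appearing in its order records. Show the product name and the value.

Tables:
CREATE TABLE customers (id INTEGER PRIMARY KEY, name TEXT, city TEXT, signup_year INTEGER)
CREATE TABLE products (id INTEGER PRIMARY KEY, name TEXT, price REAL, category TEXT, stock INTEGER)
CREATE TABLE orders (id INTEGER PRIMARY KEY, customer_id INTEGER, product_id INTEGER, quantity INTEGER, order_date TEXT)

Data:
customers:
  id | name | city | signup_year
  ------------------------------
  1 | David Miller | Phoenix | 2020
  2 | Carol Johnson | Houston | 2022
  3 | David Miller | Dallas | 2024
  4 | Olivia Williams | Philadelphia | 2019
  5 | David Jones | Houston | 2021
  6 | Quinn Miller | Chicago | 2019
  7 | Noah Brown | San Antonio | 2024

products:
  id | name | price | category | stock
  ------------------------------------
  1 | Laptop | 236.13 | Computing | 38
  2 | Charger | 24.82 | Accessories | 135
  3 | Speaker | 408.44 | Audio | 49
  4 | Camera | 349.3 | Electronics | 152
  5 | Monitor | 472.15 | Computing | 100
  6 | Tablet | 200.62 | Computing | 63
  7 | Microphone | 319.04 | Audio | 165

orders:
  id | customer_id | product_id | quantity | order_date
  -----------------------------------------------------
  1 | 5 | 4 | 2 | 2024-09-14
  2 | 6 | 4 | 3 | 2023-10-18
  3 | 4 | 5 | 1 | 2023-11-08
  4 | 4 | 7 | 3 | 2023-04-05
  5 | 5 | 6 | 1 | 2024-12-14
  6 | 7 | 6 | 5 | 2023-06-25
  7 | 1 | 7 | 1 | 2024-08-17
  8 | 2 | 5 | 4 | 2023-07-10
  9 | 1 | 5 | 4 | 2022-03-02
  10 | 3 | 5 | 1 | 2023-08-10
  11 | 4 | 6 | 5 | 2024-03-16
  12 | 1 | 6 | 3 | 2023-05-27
SELECT p.name, COUNT(DISTINCT c.customer_id) AS distinct_customer_count FROM orders c JOIN products p ON c.product_id = p.id GROUP BY p.id, p.name

Execution result:
name | distinct_customer_count
Camera | 2
Monitor | 4
Tablet | 4
Microphone | 2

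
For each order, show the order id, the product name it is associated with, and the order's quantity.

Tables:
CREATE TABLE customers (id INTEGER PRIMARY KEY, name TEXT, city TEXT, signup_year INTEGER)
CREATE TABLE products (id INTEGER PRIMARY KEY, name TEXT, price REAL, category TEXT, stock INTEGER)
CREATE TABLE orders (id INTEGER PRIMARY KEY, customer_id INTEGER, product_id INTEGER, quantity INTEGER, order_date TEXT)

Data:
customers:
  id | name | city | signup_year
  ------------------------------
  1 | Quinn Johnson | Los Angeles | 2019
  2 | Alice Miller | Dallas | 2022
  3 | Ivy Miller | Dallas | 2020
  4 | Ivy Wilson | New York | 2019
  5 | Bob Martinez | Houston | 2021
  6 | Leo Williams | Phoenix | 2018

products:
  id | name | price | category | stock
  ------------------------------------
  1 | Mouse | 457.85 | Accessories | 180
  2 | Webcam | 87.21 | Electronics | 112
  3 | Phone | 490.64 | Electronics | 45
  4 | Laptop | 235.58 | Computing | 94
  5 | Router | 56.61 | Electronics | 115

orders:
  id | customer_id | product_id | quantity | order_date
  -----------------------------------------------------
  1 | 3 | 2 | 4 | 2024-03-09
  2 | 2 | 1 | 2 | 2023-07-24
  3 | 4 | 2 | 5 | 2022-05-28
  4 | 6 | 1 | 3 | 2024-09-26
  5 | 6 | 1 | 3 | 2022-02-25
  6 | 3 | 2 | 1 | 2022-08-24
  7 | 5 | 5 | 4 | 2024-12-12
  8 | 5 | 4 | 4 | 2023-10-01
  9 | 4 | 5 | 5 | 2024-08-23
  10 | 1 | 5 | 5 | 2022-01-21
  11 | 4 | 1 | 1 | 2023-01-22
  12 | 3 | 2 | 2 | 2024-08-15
SELECT c.id, p.name AS product, c.quantity FROM orders c JOIN products p ON c.product_id = p.id

Execution result:
id | product | quantity
1 | Webcam | 4
2 | Mouse | 2
3 | Webcam | 5
4 | Mouse | 3
5 | Mouse | 3
6 | Webcam | 1
7 | Router | 4
8 | Laptop | 4
9 | Router | 5
10 | Router | 5
11 | Mouse | 1
12 | Webcam | 2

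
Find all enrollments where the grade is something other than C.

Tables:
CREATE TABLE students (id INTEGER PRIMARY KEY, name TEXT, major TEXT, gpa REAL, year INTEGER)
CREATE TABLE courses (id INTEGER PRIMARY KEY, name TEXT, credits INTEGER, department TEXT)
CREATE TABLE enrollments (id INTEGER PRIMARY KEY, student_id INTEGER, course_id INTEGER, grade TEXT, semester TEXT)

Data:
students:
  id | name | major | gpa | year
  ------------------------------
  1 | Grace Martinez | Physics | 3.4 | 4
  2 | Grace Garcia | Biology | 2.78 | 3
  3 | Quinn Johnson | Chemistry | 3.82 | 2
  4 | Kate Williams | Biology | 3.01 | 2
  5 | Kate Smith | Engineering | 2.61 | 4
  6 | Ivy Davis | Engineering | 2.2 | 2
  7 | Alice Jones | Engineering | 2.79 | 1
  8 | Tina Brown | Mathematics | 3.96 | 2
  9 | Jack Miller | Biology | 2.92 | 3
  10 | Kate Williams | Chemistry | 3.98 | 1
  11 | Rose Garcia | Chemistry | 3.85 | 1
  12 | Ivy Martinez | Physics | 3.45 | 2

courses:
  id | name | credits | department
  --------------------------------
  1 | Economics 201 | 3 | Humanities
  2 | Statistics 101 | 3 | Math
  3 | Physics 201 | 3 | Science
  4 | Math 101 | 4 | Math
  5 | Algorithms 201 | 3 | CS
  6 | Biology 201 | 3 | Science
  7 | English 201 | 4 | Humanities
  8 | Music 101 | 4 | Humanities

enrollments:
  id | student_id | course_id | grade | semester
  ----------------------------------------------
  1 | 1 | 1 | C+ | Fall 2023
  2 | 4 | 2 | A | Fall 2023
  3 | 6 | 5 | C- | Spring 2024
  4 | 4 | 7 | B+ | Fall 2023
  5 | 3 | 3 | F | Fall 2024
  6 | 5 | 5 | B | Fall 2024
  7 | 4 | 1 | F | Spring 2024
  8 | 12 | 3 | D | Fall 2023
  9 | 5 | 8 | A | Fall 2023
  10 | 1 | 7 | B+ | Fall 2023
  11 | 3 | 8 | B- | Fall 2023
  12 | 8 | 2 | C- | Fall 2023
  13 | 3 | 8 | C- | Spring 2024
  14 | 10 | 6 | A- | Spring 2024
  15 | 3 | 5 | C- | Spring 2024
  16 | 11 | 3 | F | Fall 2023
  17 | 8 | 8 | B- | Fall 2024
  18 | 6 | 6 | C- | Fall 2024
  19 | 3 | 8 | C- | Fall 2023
SELECT id, grade FROM enrollments WHERE grade <> 'C'

Execution result:
id | grade
1 | C+
2 | A
3 | C-
4 | B+
5 | F
6 | B
7 | F
8 | D
9 | A
10 | B+
11 | B-
12 | C-
13 | C-
14 | A-
15 | C-
16 | F
17 | B-
18 | C-
19 | C-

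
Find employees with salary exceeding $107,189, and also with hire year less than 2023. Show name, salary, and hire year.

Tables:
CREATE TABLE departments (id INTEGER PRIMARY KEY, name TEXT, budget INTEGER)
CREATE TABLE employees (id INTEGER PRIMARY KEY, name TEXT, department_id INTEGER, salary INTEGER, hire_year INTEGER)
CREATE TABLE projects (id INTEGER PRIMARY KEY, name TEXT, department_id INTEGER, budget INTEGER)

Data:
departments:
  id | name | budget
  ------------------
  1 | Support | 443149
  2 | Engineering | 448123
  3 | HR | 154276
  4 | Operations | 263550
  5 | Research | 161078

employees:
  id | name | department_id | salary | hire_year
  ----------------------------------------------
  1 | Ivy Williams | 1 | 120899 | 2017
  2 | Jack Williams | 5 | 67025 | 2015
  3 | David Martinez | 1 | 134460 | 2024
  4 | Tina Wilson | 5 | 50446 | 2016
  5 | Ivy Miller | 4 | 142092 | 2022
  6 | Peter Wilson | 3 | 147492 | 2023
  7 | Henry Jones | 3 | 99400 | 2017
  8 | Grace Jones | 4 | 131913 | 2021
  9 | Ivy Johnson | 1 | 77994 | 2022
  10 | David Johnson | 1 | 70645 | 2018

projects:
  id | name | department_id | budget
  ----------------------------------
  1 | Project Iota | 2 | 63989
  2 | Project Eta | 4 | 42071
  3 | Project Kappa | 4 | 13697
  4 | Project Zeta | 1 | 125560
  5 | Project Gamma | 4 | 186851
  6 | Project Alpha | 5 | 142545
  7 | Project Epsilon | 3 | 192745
SELECT name, salary, hire_year FROM employees WHERE salary > 107189 AND hire_year < 2023

Execution result:
name | salary | hire_year
Ivy Williams | 120899 | 2017
Ivy Miller | 142092 | 2022
Grace Jones | 131913 | 2021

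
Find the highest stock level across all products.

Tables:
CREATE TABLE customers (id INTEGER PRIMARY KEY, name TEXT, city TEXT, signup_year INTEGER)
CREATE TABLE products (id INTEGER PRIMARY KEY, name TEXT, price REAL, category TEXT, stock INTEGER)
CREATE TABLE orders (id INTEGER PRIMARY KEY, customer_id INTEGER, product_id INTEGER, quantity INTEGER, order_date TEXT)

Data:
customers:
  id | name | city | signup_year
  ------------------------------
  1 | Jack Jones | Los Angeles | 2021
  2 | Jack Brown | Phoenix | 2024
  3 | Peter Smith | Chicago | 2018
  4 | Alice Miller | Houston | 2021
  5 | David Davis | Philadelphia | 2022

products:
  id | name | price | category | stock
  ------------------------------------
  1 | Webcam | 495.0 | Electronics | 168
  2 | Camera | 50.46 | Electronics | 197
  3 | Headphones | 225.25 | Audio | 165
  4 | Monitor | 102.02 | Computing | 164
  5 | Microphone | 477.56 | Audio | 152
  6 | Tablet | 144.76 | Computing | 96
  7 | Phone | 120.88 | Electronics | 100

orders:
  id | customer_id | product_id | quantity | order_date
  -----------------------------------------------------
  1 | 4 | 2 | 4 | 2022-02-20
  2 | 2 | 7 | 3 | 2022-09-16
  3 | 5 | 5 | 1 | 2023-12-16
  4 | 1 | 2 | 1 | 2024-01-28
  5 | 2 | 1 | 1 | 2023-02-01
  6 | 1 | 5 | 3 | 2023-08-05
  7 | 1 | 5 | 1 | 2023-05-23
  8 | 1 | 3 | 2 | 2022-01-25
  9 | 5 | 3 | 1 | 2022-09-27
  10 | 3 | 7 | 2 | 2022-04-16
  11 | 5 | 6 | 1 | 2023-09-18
SELECT MAX(stock) FROM products

Execution result:
197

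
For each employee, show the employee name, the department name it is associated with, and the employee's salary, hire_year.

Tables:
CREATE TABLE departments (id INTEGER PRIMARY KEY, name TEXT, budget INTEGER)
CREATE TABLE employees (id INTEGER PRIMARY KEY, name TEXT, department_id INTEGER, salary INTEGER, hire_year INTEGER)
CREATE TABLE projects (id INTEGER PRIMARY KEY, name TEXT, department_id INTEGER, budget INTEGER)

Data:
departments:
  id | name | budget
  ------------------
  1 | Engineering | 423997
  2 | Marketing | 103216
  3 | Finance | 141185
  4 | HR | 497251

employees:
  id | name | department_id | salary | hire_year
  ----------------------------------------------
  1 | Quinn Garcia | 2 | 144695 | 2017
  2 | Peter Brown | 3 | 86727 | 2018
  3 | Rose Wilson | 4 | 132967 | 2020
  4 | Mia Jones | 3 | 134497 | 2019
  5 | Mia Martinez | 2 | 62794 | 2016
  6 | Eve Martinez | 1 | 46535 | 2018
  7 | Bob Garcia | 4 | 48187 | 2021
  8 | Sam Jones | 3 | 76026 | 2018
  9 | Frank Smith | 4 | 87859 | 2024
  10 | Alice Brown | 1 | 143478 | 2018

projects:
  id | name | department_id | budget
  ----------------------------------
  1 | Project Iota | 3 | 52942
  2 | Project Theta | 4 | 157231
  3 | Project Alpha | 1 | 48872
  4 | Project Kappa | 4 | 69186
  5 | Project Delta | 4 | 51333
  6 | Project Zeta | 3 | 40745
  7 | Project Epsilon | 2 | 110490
SELECT c.name, p.name AS department, c.salary, c.hire_year FROM employees c JOIN departments p ON c.department_id = p.id

Execution result:
name | department | salary | hire_year
Quinn Garcia | Marketing | 144695 | 2017
Peter Brown | Finance | 86727 | 2018
Rose Wilson | HR | 132967 | 2020
Mia Jones | Finance | 134497 | 2019
Mia Martinez | Marketing | 62794 | 2016
Eve Martinez | Engineering | 46535 | 2018
Bob Garcia | HR | 48187 | 2021
Sam Jones | Finance | 76026 | 2018
Frank Smith | HR | 87859 | 2024
Alice Brown | Engineering | 143478 | 2018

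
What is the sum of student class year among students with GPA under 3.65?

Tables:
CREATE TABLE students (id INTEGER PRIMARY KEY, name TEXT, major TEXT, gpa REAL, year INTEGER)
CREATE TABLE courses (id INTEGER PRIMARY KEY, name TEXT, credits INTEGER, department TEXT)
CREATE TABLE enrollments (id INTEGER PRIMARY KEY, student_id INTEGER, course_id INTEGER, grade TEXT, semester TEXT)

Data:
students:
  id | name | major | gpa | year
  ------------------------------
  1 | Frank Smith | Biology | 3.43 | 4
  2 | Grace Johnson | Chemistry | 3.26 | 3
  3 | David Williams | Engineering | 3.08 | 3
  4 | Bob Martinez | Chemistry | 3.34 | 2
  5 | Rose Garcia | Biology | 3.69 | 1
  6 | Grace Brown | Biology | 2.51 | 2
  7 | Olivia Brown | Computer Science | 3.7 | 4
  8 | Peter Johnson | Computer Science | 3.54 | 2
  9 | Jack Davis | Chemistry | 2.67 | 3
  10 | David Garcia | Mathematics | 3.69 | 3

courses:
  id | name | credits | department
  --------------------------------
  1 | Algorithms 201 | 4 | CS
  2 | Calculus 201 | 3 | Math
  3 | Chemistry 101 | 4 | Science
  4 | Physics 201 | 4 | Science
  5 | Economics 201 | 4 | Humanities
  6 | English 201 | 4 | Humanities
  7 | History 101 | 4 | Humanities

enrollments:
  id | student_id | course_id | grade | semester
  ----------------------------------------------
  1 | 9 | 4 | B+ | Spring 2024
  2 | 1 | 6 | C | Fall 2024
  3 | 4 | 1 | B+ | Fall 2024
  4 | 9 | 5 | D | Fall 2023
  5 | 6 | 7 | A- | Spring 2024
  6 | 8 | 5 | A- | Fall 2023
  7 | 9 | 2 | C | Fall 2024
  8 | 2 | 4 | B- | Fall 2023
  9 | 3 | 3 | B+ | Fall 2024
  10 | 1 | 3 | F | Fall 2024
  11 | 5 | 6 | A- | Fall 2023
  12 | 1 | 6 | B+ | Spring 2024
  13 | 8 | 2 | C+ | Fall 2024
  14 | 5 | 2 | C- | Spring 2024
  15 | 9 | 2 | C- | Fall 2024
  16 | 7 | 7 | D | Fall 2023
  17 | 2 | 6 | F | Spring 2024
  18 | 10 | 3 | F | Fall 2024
SELECT SUM(year) FROM students WHERE gpa < 3.65

Execution result:
19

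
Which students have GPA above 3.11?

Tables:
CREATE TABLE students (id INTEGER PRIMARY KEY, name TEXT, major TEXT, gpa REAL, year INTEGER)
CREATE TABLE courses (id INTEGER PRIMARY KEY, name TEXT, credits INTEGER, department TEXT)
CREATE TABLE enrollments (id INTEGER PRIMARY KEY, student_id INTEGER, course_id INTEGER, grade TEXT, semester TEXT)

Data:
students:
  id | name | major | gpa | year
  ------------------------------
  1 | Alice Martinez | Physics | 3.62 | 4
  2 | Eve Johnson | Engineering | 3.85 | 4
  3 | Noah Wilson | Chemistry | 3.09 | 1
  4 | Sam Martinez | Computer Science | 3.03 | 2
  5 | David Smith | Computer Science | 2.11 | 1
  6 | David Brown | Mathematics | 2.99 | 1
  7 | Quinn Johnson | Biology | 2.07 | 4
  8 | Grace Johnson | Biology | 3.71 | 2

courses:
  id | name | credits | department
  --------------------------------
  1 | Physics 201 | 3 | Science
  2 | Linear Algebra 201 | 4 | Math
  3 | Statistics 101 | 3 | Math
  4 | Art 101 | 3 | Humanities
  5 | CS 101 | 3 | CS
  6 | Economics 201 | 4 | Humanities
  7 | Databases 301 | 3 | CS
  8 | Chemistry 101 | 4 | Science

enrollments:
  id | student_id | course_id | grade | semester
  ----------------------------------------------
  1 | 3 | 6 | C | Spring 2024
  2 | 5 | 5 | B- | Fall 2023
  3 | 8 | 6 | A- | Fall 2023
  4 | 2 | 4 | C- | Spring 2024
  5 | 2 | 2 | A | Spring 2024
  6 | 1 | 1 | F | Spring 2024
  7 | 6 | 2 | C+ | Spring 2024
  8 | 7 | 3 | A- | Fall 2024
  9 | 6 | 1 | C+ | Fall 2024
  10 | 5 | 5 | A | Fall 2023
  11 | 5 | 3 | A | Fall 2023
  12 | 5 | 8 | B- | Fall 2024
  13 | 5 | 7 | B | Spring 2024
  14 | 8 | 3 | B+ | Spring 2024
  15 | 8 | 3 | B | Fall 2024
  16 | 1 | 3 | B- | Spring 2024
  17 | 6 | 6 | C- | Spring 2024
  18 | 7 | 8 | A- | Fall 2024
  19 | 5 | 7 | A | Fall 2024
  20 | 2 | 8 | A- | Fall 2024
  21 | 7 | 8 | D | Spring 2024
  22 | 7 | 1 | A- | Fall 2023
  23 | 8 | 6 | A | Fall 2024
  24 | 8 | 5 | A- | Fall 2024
SELECT name, gpa FROM students WHERE gpa > 3.11

Execution result:
name | gpa
Alice Martinez | 3.62
Eve Johnson | 3.85
Grace Johnson | 3.71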